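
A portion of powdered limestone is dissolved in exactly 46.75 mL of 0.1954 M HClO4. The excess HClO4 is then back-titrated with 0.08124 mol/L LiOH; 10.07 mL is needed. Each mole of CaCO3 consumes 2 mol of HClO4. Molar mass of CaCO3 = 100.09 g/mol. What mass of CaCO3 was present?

0.416 g

Total n(HClO4) added = 0.1954 x 0.04675 = 0.009135 mol.
n(LiOH) used = 0.08124 x 0.01007 = 0.0008181 mol, which equals the excess n(HClO4).
So n(HClO4) consumed by the sample = 0.009135 - 0.0008181 = 0.008317 mol.
n(CaCO3) = 0.008317 / 2 = 0.004158 mol.
mass = 0.004158 mol x 100.09 g/mol = 0.416 g.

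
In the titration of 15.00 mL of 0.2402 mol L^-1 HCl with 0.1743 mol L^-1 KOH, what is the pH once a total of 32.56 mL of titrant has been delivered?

12.64

n(acid) = 0.2402 x 0.01500 = 0.003603 mol; n(KOH) added = 0.1743 x 0.03256 = 0.005675 mol.
Base is in excess by 0.005675 - 0.003603 = 0.002072 mol in a total volume of 0.04756 L.
[OH^-] = 0.002072/0.04756 = 0.04357 M, so pOH = 1.36 and pH = 14.00 - 1.36 = 12.64.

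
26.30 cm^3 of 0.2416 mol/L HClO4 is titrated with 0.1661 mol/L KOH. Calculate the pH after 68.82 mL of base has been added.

12.73

n(acid) = 0.2416 x 0.02630 = 0.006354 mol; n(KOH) added = 0.1661 x 0.06882 = 0.01143 mol.
Base is in excess by 0.01143 - 0.006354 = 0.005077 mol in a total volume of 0.09512 L.
[OH^-] = 0.005077/0.09512 = 0.05337 M, so pOH = 1.27 and pH = 14.00 - 1.27 = 12.73.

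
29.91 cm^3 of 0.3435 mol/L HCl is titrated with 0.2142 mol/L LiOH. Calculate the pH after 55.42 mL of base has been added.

n(acid) = 0.3435 x 0.02991 = 0.01027 mol; n(LiOH) added = 0.2142 x 0.05542 = 0.01187 mol.
Base is in excess by 0.01187 - 0.01027 = 0.001597 mol in a total volume of 0.08533 L.
[OH^-] = 0.001597/0.08533 = 0.01871 M, so pOH = 1.73 and pH = 14.00 - 1.73 = 12.27.

12.27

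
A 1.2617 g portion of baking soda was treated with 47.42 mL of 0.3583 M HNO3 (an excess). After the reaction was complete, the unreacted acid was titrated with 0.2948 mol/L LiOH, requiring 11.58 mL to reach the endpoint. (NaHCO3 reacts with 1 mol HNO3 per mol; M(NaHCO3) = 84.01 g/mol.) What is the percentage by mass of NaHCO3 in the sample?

90.4%

Total n(HNO3) added = 0.3583 x 0.04742 = 0.01699 mol.
n(LiOH) used = 0.2948 x 0.01158 = 0.003414 mol, which equals the excess n(HNO3).
So n(HNO3) consumed by the sample = 0.01699 - 0.003414 = 0.01358 mol.
n(NaHCO3) = 0.01358 / 1 = 0.01358 mol.
mass NaHCO3 = 0.01358 x 84.01 = 1.141 g, so %NaHCO3 = 1.141/1.2617 x 100 = 90.4%.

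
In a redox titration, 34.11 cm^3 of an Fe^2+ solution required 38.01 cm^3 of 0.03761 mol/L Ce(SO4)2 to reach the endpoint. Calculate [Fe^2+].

0.0419 M

n(Ce(SO4)2) = 0.03761 x 0.03801 = 0.001430 mol.
From the balanced equation, 1 mol Ce(SO4)2 reacts with 1 mol Fe^2+, so n(Fe^2+) = 0.001430 x 1/1 = 0.001430 mol.
[Fe^2+] = 0.001430 / 0.03411 L = 0.0419 M.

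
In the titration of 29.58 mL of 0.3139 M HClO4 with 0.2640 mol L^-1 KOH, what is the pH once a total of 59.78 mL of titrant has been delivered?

n(acid) = 0.3139 x 0.02958 = 0.009285 mol; n(KOH) added = 0.2640 x 0.05978 = 0.01578 mol.
Base is in excess by 0.01578 - 0.009285 = 0.006497 mol in a total volume of 0.08936 L.
[OH^-] = 0.006497/0.08936 = 0.07270 M, so pOH = 1.14 and pH = 14.00 - 1.14 = 12.86.

12.86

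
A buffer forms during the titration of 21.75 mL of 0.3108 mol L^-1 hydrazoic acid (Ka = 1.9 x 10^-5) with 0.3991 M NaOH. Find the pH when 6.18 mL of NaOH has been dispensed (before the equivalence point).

4.48

Initial n(HN3) = 0.3108 x 0.02175 = 0.006760 mol.
n(NaOH) added = 0.3991 x 0.006180 = 0.002466 mol, converting that many moles of HN3 to N3-.
Remaining n(HN3) = 0.004293 mol; n(N3-) = 0.002466 mol.
By Henderson-Hasselbalch, pH = pKa + log([A^-]/[HA]) = 4.72 + log(0.002466/0.004293) = 4.72 + (-0.24) = 4.48.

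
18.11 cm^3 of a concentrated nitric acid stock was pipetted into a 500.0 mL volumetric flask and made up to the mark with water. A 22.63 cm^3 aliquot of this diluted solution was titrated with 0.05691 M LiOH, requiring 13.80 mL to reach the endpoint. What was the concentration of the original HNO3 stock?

n(LiOH) = 0.05691 x 0.01380 = 0.0007854 mol.
n(HNO3) in the aliquot = 0.0007854 mol.
[diluted HNO3] = 0.0007854 / 0.02263 = 0.03470 M.
Dilution factor = 500.0/18.11 = 27.61, so [stock] = 0.03470 x 27.61 = 0.958 M.

0.958 M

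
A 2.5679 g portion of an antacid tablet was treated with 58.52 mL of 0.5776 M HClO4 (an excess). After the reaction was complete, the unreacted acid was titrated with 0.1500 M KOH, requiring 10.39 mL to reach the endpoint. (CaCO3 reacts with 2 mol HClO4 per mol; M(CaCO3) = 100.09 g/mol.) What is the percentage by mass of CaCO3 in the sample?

62.8%

Total n(HClO4) added = 0.5776 x 0.05852 = 0.03380 mol.
n(KOH) used = 0.1500 x 0.01039 = 0.001558 mol, which equals the excess n(HClO4).
So n(HClO4) consumed by the sample = 0.03380 - 0.001558 = 0.03224 mol.
n(CaCO3) = 0.03224 / 2 = 0.01612 mol.
mass CaCO3 = 0.01612 x 100.09 = 1.614 g, so %CaCO3 = 1.614/2.5679 x 100 = 62.8%.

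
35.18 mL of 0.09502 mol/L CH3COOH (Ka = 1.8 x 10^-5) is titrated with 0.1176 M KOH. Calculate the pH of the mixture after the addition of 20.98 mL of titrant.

Initial n(CH3COOH) = 0.09502 x 0.03518 = 0.003343 mol.
n(KOH) added = 0.1176 x 0.02098 = 0.002467 mol, converting that many moles of CH3COOH to CH3COO-.
Remaining n(CH3COOH) = 0.0008756 mol; n(CH3COO-) = 0.002467 mol.
By Henderson-Hasselbalch, pH = pKa + log([A^-]/[HA]) = 4.74 + log(0.002467/0.0008756) = 4.74 + (+0.45) = 5.19.

5.19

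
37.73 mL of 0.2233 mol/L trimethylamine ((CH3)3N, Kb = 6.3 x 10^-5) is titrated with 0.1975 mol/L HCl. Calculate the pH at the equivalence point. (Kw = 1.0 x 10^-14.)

n((CH3)3N) = 0.2233 x 0.03773 = 0.008425 mol; V(HCl) at equivalence = 0.008425/0.1975 = 0.04266 L.
At equivalence the base is fully converted to (CH3)3NH+; total volume = 0.08039 L, so [(CH3)3NH+] = 0.008425/0.08039 = 0.1048 M.
Ka((CH3)3NH+) = Kw/Kb = 1.0e-14 / 6.3 x 10^-5 = 1.59e-10.
[H^+] = sqrt(Ka x [(CH3)3NH+]) = sqrt(1.59e-10 x 0.1048) = 4.08e-6 M.
pH = -log(4.08e-6) = 5.39.

5.39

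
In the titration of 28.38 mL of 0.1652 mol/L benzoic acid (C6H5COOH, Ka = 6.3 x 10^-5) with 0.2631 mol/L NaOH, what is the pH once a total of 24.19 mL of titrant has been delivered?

12.50

n(acid) = 0.1652 x 0.02838 = 0.004688 mol; n(NaOH) added = 0.2631 x 0.02419 = 0.006364 mol.
Base is in excess by 0.006364 - 0.004688 = 0.001676 mol in a total volume of 0.05257 L.
[OH^-] = 0.001676/0.05257 = 0.03188 M, so pOH = 1.50 and pH = 14.00 - 1.50 = 12.50.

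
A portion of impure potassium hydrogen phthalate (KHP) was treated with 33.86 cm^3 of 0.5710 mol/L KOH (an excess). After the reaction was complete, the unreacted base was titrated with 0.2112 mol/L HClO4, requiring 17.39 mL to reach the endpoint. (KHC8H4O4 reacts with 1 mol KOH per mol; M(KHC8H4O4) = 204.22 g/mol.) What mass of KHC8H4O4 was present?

3.20 g

Total n(KOH) added = 0.5710 x 0.03386 = 0.01933 mol.
n(HClO4) used = 0.2112 x 0.01739 = 0.003673 mol, which equals the excess n(KOH).
So n(KOH) consumed by the sample = 0.01933 - 0.003673 = 0.01566 mol.
n(KHC8H4O4) = 0.01566 / 1 = 0.01566 mol.
mass = 0.01566 mol x 204.22 g/mol = 3.20 g.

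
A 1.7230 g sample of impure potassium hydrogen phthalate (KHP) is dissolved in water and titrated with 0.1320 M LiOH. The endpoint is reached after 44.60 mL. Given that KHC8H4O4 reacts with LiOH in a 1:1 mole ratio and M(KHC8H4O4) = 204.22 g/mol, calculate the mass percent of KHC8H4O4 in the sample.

n(LiOH) = 0.1320 x 0.04460 = 0.005887 mol.
n(KHC8H4O4) = 0.005887 / 1 = 0.005887 mol.
mass of KHC8H4O4 = 0.005887 x 204.22 = 1.202 g.
% purity = 1.202 / 1.7230 x 100 = 69.8%.

69.8%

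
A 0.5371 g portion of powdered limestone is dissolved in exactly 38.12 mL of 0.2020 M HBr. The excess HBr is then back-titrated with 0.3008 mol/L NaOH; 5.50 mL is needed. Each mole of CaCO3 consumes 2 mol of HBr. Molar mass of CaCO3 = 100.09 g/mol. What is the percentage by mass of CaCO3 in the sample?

Total n(HBr) added = 0.2020 x 0.03812 = 0.007700 mol.
n(NaOH) used = 0.3008 x 0.005500 = 0.001654 mol, which equals the excess n(HBr).
So n(HBr) consumed by the sample = 0.007700 - 0.001654 = 0.006046 mol.
n(CaCO3) = 0.006046 / 2 = 0.003023 mol.
mass CaCO3 = 0.003023 x 100.09 = 0.3026 g, so %CaCO3 = 0.3026/0.5371 x 100 = 56.3%.

56.3%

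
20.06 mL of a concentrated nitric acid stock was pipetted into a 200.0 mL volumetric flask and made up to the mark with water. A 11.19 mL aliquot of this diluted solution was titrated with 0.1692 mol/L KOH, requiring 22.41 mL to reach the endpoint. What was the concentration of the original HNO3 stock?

n(KOH) = 0.1692 x 0.02241 = 0.003792 mol.
n(HNO3) in the aliquot = 0.003792 mol.
[diluted HNO3] = 0.003792 / 0.01119 = 0.3389 M.
Dilution factor = 200.0/20.06 = 9.970, so [stock] = 0.3389 x 9.970 = 3.38 M.

3.38 M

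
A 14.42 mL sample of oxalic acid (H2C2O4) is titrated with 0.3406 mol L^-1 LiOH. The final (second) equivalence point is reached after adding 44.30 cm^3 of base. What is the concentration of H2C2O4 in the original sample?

0.523 M

n(LiOH) = 0.3406 x 0.04430 = 0.01509 mol.
At the final (second) equivalence point, 2 mol OH^- react per mol H2C2O4, so n(H2C2O4) = 0.01509 / 2 = 0.007544 mol.
[H2C2O4] = 0.007544 / 0.01442 L = 0.523 M.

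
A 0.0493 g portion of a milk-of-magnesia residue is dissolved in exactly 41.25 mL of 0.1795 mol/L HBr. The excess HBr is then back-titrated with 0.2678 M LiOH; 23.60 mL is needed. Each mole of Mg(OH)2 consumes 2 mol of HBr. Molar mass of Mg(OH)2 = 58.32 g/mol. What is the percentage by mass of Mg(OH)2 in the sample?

Total n(HBr) added = 0.1795 x 0.04125 = 0.007404 mol.
n(LiOH) used = 0.2678 x 0.02360 = 0.006320 mol, which equals the excess n(HBr).
So n(HBr) consumed by the sample = 0.007404 - 0.006320 = 0.001084 mol.
n(Mg(OH)2) = 0.001084 / 2 = 0.0005421 mol.
mass Mg(OH)2 = 0.0005421 x 58.32 = 0.03162 g, so %Mg(OH)2 = 0.03162/0.0493 x 100 = 64.1%.

64.1%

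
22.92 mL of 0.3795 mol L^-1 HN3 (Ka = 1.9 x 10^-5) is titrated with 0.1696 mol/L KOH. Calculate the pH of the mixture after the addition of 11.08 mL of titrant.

4.16

Initial n(HN3) = 0.3795 x 0.02292 = 0.008698 mol.
n(KOH) added = 0.1696 x 0.01108 = 0.001879 mol, converting that many moles of HN3 to N3-.
Remaining n(HN3) = 0.006819 mol; n(N3-) = 0.001879 mol.
By Henderson-Hasselbalch, pH = pKa + log([A^-]/[HA]) = 4.72 + log(0.001879/0.006819) = 4.72 + (-0.56) = 4.16.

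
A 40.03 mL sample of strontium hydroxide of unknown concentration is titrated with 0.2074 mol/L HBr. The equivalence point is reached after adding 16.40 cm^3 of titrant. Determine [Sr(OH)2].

0.0425 M

n(HBr) delivered = 0.2074 x 0.01640 = 0.003401 mol.
The reaction is 1 Sr(OH)2 + 2 HBr, so n(Sr(OH)2) = 0.003401 x 1/2 = 0.001701 mol.
[Sr(OH)2] = 0.001701 mol / 0.04003 L = 0.0425 M.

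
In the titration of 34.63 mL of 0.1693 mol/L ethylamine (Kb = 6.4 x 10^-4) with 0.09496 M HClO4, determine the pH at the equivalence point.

6.01

n(C2H5NH2) = 0.1693 x 0.03463 = 0.005863 mol; V(HClO4) at equivalence = 0.005863/0.09496 = 0.06174 L.
At equivalence the base is fully converted to C2H5NH3+; total volume = 0.09637 L, so [C2H5NH3+] = 0.005863/0.09637 = 0.06084 M.
Ka(C2H5NH3+) = Kw/Kb = 1.0e-14 / 6.4 x 10^-4 = 1.56e-11.
[H^+] = sqrt(Ka x [C2H5NH3+]) = sqrt(1.56e-11 x 0.06084) = 9.75e-7 M.
pH = -log(9.75e-7) = 6.01.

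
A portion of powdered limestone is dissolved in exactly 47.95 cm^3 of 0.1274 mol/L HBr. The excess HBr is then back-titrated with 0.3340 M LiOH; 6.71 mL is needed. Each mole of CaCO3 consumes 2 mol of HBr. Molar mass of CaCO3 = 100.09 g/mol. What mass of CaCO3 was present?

0.194 g

Total n(HBr) added = 0.1274 x 0.04795 = 0.006109 mol.
n(LiOH) used = 0.3340 x 0.006710 = 0.002241 mol, which equals the excess n(HBr).
So n(HBr) consumed by the sample = 0.006109 - 0.002241 = 0.003868 mol.
n(CaCO3) = 0.003868 / 2 = 0.001934 mol.
mass = 0.001934 mol x 100.09 g/mol = 0.194 g.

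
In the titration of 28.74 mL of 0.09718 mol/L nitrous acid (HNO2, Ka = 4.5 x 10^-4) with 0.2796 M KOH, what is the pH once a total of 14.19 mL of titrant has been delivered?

n(acid) = 0.09718 x 0.02874 = 0.002793 mol; n(KOH) added = 0.2796 x 0.01419 = 0.003968 mol.
Base is in excess by 0.003968 - 0.002793 = 0.001175 mol in a total volume of 0.04293 L.
[OH^-] = 0.001175/0.04293 = 0.02736 M, so pOH = 1.56 and pH = 14.00 - 1.56 = 12.44.

12.44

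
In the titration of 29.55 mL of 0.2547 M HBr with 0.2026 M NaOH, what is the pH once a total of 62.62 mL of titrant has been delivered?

n(acid) = 0.2547 x 0.02955 = 0.007526 mol; n(NaOH) added = 0.2026 x 0.06262 = 0.01269 mol.
Base is in excess by 0.01269 - 0.007526 = 0.005160 mol in a total volume of 0.09217 L.
[OH^-] = 0.005160/0.09217 = 0.05599 M, so pOH = 1.25 and pH = 14.00 - 1.25 = 12.75.

12.75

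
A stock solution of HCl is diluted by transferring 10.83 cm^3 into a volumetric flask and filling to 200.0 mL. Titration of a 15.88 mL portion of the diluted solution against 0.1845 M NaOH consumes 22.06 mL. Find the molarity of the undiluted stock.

n(NaOH) = 0.1845 x 0.02206 = 0.004070 mol.
n(HCl) in the aliquot = 0.004070 mol.
[diluted HCl] = 0.004070 / 0.01588 = 0.2563 M.
Dilution factor = 200.0/10.83 = 18.47, so [stock] = 0.2563 x 18.47 = 4.73 M.

4.73 M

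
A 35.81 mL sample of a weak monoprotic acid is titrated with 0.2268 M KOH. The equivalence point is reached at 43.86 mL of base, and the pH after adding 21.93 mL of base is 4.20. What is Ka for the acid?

6.3 x 10^-5

21.93 mL is half of the equivalence volume, so this is the half-equivalence point where [HA] = [A^-].
At half-equivalence pH = pKa, so pKa = 4.20.
Ka = 10^(-4.20) = 6.3 x 10^-5.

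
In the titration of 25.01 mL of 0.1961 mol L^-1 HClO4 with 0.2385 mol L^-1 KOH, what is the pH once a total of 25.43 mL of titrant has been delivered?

12.36

n(acid) = 0.1961 x 0.02501 = 0.004904 mol; n(KOH) added = 0.2385 x 0.02543 = 0.006065 mol.
Base is in excess by 0.006065 - 0.004904 = 0.001161 mol in a total volume of 0.05044 L.
[OH^-] = 0.001161/0.05044 = 0.02301 M, so pOH = 1.64 and pH = 14.00 - 1.64 = 12.36.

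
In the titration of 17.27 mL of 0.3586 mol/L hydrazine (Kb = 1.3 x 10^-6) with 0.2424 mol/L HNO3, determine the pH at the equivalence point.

4.48

n(N2H4) = 0.3586 x 0.01727 = 0.006193 mol; V(HNO3) at equivalence = 0.006193/0.2424 = 0.02555 L.
At equivalence the base is fully converted to N2H5+; total volume = 0.04282 L, so [N2H5+] = 0.006193/0.04282 = 0.1446 M.
Ka(N2H5+) = Kw/Kb = 1.0e-14 / 1.3 x 10^-6 = 7.69e-9.
[H^+] = sqrt(Ka x [N2H5+]) = sqrt(7.69e-9 x 0.1446) = 3.34e-5 M.
pH = -log(3.34e-5) = 4.48.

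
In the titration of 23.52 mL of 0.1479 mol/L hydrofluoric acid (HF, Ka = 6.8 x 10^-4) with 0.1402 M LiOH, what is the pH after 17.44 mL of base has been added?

Initial n(HF) = 0.1479 x 0.02352 = 0.003479 mol.
n(LiOH) added = 0.1402 x 0.01744 = 0.002445 mol, converting that many moles of HF to F-.
Remaining n(HF) = 0.001034 mol; n(F-) = 0.002445 mol.
By Henderson-Hasselbalch, pH = pKa + log([A^-]/[HA]) = 3.17 + log(0.002445/0.001034) = 3.17 + (+0.37) = 3.54.

3.54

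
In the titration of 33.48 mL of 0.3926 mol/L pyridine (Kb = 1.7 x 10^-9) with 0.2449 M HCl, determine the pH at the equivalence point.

n(C5H5N) = 0.3926 x 0.03348 = 0.01314 mol; V(HCl) at equivalence = 0.01314/0.2449 = 0.05367 L.
At equivalence the base is fully converted to C5H5NH+; total volume = 0.08715 L, so [C5H5NH+] = 0.01314/0.08715 = 0.1508 M.
Ka(C5H5NH+) = Kw/Kb = 1.0e-14 / 1.7 x 10^-9 = 5.88e-6.
[H^+] = sqrt(Ka x [C5H5NH+]) = sqrt(5.88e-6 x 0.1508) = 0.000942 M.
pH = -log(0.000942) = 3.03.

3.03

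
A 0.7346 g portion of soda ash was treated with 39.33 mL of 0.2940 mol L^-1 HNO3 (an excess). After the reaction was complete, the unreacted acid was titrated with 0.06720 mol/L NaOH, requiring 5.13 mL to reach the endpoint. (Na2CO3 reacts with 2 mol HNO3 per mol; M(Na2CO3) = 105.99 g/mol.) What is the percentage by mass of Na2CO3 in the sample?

80.9%

Total n(HNO3) added = 0.2940 x 0.03933 = 0.01156 mol.
n(NaOH) used = 0.06720 x 0.005130 = 0.0003447 mol, which equals the excess n(HNO3).
So n(HNO3) consumed by the sample = 0.01156 - 0.0003447 = 0.01122 mol.
n(Na2CO3) = 0.01122 / 2 = 0.005609 mol.
mass Na2CO3 = 0.005609 x 105.99 = 0.5945 g, so %Na2CO3 = 0.5945/0.7346 x 100 = 80.9%.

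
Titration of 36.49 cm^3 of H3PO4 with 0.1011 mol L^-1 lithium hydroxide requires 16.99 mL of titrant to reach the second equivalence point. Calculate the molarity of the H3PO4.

0.0235 M

n(LiOH) = 0.1011 x 0.01699 = 0.001718 mol.
At the second equivalence point, 2 mol OH^- react per mol H3PO4, so n(H3PO4) = 0.001718 / 2 = 0.0008588 mol.
[H3PO4] = 0.0008588 / 0.03649 L = 0.0235 M.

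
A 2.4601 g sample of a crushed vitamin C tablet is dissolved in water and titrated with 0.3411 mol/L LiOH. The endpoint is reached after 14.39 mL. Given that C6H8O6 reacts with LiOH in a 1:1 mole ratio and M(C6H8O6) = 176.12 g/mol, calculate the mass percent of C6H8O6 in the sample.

35.1%

n(LiOH) = 0.3411 x 0.01439 = 0.004908 mol.
n(C6H8O6) = 0.004908 / 1 = 0.004908 mol.
mass of C6H8O6 = 0.004908 x 176.12 = 0.8645 g.
% purity = 0.8645 / 2.4601 x 100 = 35.1%.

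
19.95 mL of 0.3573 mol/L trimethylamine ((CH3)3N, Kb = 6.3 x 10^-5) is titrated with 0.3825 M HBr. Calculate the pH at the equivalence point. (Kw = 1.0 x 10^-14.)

n((CH3)3N) = 0.3573 x 0.01995 = 0.007128 mol; V(HBr) at equivalence = 0.007128/0.3825 = 0.01864 L.
At equivalence the base is fully converted to (CH3)3NH+; total volume = 0.03859 L, so [(CH3)3NH+] = 0.007128/0.03859 = 0.1847 M.
Ka((CH3)3NH+) = Kw/Kb = 1.0e-14 / 6.3 x 10^-5 = 1.59e-10.
[H^+] = sqrt(Ka x [(CH3)3NH+]) = sqrt(1.59e-10 x 0.1847) = 5.42e-6 M.
pH = -log(5.42e-6) = 5.27.

5.27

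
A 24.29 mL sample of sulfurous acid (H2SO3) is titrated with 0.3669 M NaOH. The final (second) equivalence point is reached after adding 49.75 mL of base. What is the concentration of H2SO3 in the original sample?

n(NaOH) = 0.3669 x 0.04975 = 0.01825 mol.
At the final (second) equivalence point, 2 mol OH^- react per mol H2SO3, so n(H2SO3) = 0.01825 / 2 = 0.009127 mol.
[H2SO3] = 0.009127 / 0.02429 L = 0.376 M.

0.376 M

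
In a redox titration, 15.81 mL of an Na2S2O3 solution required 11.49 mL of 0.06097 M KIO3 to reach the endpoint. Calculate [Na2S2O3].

n(KIO3) = 0.06097 x 0.01149 = 0.0007005 mol.
From the balanced equation, 1 mol KIO3 reacts with 6 mol Na2S2O3, so n(Na2S2O3) = 0.0007005 x 6/1 = 0.004203 mol.
[Na2S2O3] = 0.004203 / 0.01581 L = 0.266 M.

0.266 M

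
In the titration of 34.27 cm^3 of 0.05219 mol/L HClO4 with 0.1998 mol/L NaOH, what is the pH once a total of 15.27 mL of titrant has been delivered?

n(acid) = 0.05219 x 0.03427 = 0.001789 mol; n(NaOH) added = 0.1998 x 0.01527 = 0.003051 mol.
Base is in excess by 0.003051 - 0.001789 = 0.001262 mol in a total volume of 0.04954 L.
[OH^-] = 0.001262/0.04954 = 0.02548 M, so pOH = 1.59 and pH = 14.00 - 1.59 = 12.41.

12.41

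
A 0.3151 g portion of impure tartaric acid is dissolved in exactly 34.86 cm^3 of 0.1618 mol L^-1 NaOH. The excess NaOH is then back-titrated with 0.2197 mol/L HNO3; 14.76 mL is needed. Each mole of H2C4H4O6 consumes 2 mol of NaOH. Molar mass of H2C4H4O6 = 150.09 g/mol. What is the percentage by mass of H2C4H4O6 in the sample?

Total n(NaOH) added = 0.1618 x 0.03486 = 0.005640 mol.
n(HNO3) used = 0.2197 x 0.01476 = 0.003243 mol, which equals the excess n(NaOH).
So n(NaOH) consumed by the sample = 0.005640 - 0.003243 = 0.002398 mol.
n(H2C4H4O6) = 0.002398 / 2 = 0.001199 mol.
mass H2C4H4O6 = 0.001199 x 150.09 = 0.1799 g, so %H2C4H4O6 = 0.1799/0.3151 x 100 = 57.1%.

57.1%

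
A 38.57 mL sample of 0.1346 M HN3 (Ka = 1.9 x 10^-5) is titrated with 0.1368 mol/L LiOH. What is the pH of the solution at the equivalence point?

8.78

n(HN3) = 0.1346 x 0.03857 = 0.005192 mol; V(LiOH) at equivalence = 0.005192/0.1368 = 0.03795 L.
At equivalence all the acid is converted to N3-; total volume = 0.03857 + 0.03795 = 0.07652 L, so [N3-] = 0.005192/0.07652 = 0.06785 M.
Kb = Kw/Ka = 1.0e-14 / 1.9 x 10^-5 = 5.26e-10.
[OH^-] = sqrt(Kb x [N3-]) = sqrt(5.26e-10 x 0.06785) = 5.98e-6 M.
pOH = 5.22, so pH = 14.00 - 5.22 = 8.78.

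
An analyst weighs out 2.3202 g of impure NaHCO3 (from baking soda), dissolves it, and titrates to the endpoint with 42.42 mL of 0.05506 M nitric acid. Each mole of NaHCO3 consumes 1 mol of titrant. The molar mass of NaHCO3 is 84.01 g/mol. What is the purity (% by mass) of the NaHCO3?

8.46%

n(HNO3) = 0.05506 x 0.04242 = 0.002336 mol.
n(NaHCO3) = 0.002336 / 1 = 0.002336 mol.
mass of NaHCO3 = 0.002336 x 84.01 = 0.1962 g.
% purity = 0.1962 / 2.3202 x 100 = 8.46%.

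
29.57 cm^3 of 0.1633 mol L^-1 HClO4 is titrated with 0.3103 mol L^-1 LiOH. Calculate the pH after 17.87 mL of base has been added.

n(acid) = 0.1633 x 0.02957 = 0.004829 mol; n(LiOH) added = 0.3103 x 0.01787 = 0.005545 mol.
Base is in excess by 0.005545 - 0.004829 = 0.0007163 mol in a total volume of 0.04744 L.
[OH^-] = 0.0007163/0.04744 = 0.01510 M, so pOH = 1.82 and pH = 14.00 - 1.82 = 12.18.

12.18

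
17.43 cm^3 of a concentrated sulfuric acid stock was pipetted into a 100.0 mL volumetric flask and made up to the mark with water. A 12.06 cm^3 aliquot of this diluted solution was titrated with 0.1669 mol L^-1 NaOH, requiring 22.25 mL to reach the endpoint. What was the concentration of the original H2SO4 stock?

0.883 M

n(NaOH) = 0.1669 x 0.02225 = 0.003714 mol.
n(H2SO4) in the aliquot = 0.003714 x 1/2 = 0.001857 mol.
[diluted H2SO4] = 0.001857 / 0.01206 = 0.1540 M.
Dilution factor = 100.0/17.43 = 5.737, so [stock] = 0.1540 x 5.737 = 0.883 M.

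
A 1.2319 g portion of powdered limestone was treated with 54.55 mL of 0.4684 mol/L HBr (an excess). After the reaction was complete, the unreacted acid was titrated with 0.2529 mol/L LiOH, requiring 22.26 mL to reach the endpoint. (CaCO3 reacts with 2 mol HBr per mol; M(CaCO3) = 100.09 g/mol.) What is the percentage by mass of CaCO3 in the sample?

80.9%

Total n(HBr) added = 0.4684 x 0.05455 = 0.02555 mol.
n(LiOH) used = 0.2529 x 0.02226 = 0.005630 mol, which equals the excess n(HBr).
So n(HBr) consumed by the sample = 0.02555 - 0.005630 = 0.01992 mol.
n(CaCO3) = 0.01992 / 2 = 0.009961 mol.
mass CaCO3 = 0.009961 x 100.09 = 0.9970 g, so %CaCO3 = 0.9970/1.2319 x 100 = 80.9%.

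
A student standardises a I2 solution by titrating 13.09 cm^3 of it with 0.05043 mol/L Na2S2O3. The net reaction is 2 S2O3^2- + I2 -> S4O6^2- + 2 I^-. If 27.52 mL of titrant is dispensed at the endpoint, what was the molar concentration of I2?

0.0530 M

n(Na2S2O3) = 0.05043 x 0.02752 = 0.001388 mol.
From the balanced equation, 2 mol Na2S2O3 reacts with 1 mol I2, so n(I2) = 0.001388 x 1/2 = 0.0006939 mol.
[I2] = 0.0006939 / 0.01309 L = 0.0530 M.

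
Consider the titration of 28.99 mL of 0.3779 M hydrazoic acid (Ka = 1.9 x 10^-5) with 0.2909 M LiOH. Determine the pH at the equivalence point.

n(HN3) = 0.3779 x 0.02899 = 0.01096 mol; V(LiOH) at equivalence = 0.01096/0.2909 = 0.03766 L.
At equivalence all the acid is converted to N3-; total volume = 0.02899 + 0.03766 = 0.06665 L, so [N3-] = 0.01096/0.06665 = 0.1644 M.
Kb = Kw/Ka = 1.0e-14 / 1.9 x 10^-5 = 5.26e-10.
[OH^-] = sqrt(Kb x [N3-]) = sqrt(5.26e-10 x 0.1644) = 9.30e-6 M.
pOH = 5.03, so pH = 14.00 - 5.03 = 8.97.

8.97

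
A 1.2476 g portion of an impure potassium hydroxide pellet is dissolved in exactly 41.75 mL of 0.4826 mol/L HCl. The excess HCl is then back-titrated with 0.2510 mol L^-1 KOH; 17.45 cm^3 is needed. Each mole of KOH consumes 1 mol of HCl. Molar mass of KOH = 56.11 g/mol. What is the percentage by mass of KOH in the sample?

70.9%

Total n(HCl) added = 0.4826 x 0.04175 = 0.02015 mol.
n(KOH) used = 0.2510 x 0.01745 = 0.004380 mol, which equals the excess n(HCl).
So n(HCl) consumed by the sample = 0.02015 - 0.004380 = 0.01577 mol.
n(KOH) = 0.01577 / 1 = 0.01577 mol.
mass KOH = 0.01577 x 56.11 = 0.8848 g, so %KOH = 0.8848/1.2476 x 100 = 70.9%.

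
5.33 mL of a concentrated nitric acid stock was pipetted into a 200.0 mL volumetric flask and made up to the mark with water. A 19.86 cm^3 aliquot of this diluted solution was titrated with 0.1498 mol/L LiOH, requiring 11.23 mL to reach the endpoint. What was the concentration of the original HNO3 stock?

3.18 M

n(LiOH) = 0.1498 x 0.01123 = 0.001682 mol.
n(HNO3) in the aliquot = 0.001682 mol.
[diluted HNO3] = 0.001682 / 0.01986 = 0.08471 M.
Dilution factor = 200.0/5.330 = 37.52, so [stock] = 0.08471 x 37.52 = 3.18 M.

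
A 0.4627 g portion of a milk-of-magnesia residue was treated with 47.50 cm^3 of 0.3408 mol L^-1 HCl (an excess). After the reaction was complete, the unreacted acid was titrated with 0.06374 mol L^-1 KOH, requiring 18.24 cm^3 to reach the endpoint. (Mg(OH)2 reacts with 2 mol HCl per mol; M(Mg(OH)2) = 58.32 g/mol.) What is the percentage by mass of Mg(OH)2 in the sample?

94.7%

Total n(HCl) added = 0.3408 x 0.04750 = 0.01619 mol.
n(KOH) used = 0.06374 x 0.01824 = 0.001163 mol, which equals the excess n(HCl).
So n(HCl) consumed by the sample = 0.01619 - 0.001163 = 0.01503 mol.
n(Mg(OH)2) = 0.01503 / 2 = 0.007513 mol.
mass Mg(OH)2 = 0.007513 x 58.32 = 0.4381 g, so %Mg(OH)2 = 0.4381/0.4627 x 100 = 94.7%.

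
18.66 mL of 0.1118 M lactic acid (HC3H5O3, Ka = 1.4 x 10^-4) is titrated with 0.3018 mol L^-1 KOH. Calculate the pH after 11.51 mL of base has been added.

12.66

n(acid) = 0.1118 x 0.01866 = 0.002086 mol; n(KOH) added = 0.3018 x 0.01151 = 0.003474 mol.
Base is in excess by 0.003474 - 0.002086 = 0.001388 mol in a total volume of 0.03017 L.
[OH^-] = 0.001388/0.03017 = 0.04599 M, so pOH = 1.34 and pH = 14.00 - 1.34 = 12.66.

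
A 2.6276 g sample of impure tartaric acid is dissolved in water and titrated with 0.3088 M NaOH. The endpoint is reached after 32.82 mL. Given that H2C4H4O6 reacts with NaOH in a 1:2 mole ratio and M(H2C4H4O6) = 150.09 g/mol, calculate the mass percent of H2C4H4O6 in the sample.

n(NaOH) = 0.3088 x 0.03282 = 0.01013 mol.
n(H2C4H4O6) = 0.01013 / 2 = 0.005067 mol.
mass of H2C4H4O6 = 0.005067 x 150.09 = 0.7606 g.
% purity = 0.7606 / 2.6276 x 100 = 28.9%.

28.9%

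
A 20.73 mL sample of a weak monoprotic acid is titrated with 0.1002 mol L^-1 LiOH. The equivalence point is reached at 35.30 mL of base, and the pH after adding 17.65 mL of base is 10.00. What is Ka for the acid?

1.0 x 10^-10

17.65 mL is half of the equivalence volume, so this is the half-equivalence point where [HA] = [A^-].
At half-equivalence pH = pKa, so pKa = 10.00.
Ka = 10^(-10.00) = 1.0 x 10^-10.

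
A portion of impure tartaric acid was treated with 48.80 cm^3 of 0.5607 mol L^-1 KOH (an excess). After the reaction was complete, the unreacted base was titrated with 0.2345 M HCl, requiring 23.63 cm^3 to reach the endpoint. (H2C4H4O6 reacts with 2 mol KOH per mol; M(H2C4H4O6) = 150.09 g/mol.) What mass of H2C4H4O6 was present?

Total n(KOH) added = 0.5607 x 0.04880 = 0.02736 mol.
n(HCl) used = 0.2345 x 0.02363 = 0.005541 mol, which equals the excess n(KOH).
So n(KOH) consumed by the sample = 0.02736 - 0.005541 = 0.02182 mol.
n(H2C4H4O6) = 0.02182 / 2 = 0.01091 mol.
mass = 0.01091 mol x 150.09 g/mol = 1.64 g.

1.64 g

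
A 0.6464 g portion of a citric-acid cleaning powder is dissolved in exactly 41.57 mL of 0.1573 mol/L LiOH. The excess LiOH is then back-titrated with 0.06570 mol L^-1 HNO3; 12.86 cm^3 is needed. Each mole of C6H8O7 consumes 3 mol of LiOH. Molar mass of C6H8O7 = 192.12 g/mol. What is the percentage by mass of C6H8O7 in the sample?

56.4%

Total n(LiOH) added = 0.1573 x 0.04157 = 0.006539 mol.
n(HNO3) used = 0.06570 x 0.01286 = 0.0008449 mol, which equals the excess n(LiOH).
So n(LiOH) consumed by the sample = 0.006539 - 0.0008449 = 0.005694 mol.
n(C6H8O7) = 0.005694 / 3 = 0.001898 mol.
mass C6H8O7 = 0.001898 x 192.12 = 0.3646 g, so %C6H8O7 = 0.3646/0.6464 x 100 = 56.4%.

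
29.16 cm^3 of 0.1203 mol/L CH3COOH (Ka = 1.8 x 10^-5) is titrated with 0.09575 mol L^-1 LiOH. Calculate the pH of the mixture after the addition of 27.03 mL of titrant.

Initial n(CH3COOH) = 0.1203 x 0.02916 = 0.003508 mol.
n(LiOH) added = 0.09575 x 0.02703 = 0.002588 mol, converting that many moles of CH3COOH to CH3COO-.
Remaining n(CH3COOH) = 0.0009198 mol; n(CH3COO-) = 0.002588 mol.
By Henderson-Hasselbalch, pH = pKa + log([A^-]/[HA]) = 4.74 + log(0.002588/0.0009198) = 4.74 + (+0.45) = 5.19.

5.19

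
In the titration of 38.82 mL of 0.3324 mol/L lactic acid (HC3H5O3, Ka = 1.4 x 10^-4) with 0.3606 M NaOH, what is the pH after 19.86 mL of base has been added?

3.95

Initial n(HC3H5O3) = 0.3324 x 0.03882 = 0.01290 mol.
n(NaOH) added = 0.3606 x 0.01986 = 0.007162 mol, converting that many moles of HC3H5O3 to C3H5O3-.
Remaining n(HC3H5O3) = 0.005742 mol; n(C3H5O3-) = 0.007162 mol.
By Henderson-Hasselbalch, pH = pKa + log([A^-]/[HA]) = 3.85 + log(0.007162/0.005742) = 3.85 + (+0.10) = 3.95.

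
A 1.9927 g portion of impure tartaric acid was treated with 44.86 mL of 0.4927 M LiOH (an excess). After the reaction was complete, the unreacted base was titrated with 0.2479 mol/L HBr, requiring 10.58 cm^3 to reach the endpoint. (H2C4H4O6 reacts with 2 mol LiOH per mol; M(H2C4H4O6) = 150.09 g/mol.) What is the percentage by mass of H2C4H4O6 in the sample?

73.4%

Total n(LiOH) added = 0.4927 x 0.04486 = 0.02210 mol.
n(HBr) used = 0.2479 x 0.01058 = 0.002623 mol, which equals the excess n(LiOH).
So n(LiOH) consumed by the sample = 0.02210 - 0.002623 = 0.01948 mol.
n(H2C4H4O6) = 0.01948 / 2 = 0.009740 mol.
mass H2C4H4O6 = 0.009740 x 150.09 = 1.462 g, so %H2C4H4O6 = 1.462/1.9927 x 100 = 73.4%.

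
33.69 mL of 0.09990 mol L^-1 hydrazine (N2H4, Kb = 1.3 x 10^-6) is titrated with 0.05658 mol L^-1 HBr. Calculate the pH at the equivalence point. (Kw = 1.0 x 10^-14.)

n(N2H4) = 0.09990 x 0.03369 = 0.003366 mol; V(HBr) at equivalence = 0.003366/0.05658 = 0.05948 L.
At equivalence the base is fully converted to N2H5+; total volume = 0.09317 L, so [N2H5+] = 0.003366/0.09317 = 0.03612 M.
Ka(N2H5+) = Kw/Kb = 1.0e-14 / 1.3 x 10^-6 = 7.69e-9.
[H^+] = sqrt(Ka x [N2H5+]) = sqrt(7.69e-9 x 0.03612) = 1.67e-5 M.
pH = -log(1.67e-5) = 4.78.

4.78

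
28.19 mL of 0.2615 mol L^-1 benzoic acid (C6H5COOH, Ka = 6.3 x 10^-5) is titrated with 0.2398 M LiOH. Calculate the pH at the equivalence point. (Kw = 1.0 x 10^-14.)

8.65

n(C6H5COOH) = 0.2615 x 0.02819 = 0.007372 mol; V(LiOH) at equivalence = 0.007372/0.2398 = 0.03074 L.
At equivalence all the acid is converted to C6H5COO-; total volume = 0.02819 + 0.03074 = 0.05893 L, so [C6H5COO-] = 0.007372/0.05893 = 0.1251 M.
Kb = Kw/Ka = 1.0e-14 / 6.3 x 10^-5 = 1.59e-10.
[OH^-] = sqrt(Kb x [C6H5COO-]) = sqrt(1.59e-10 x 0.1251) = 4.46e-6 M.
pOH = 5.35, so pH = 14.00 - 5.35 = 8.65.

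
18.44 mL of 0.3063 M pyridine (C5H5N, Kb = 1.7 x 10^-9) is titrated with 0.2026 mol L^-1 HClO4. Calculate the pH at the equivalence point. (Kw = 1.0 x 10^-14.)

3.07

n(C5H5N) = 0.3063 x 0.01844 = 0.005648 mol; V(HClO4) at equivalence = 0.005648/0.2026 = 0.02788 L.
At equivalence the base is fully converted to C5H5NH+; total volume = 0.04632 L, so [C5H5NH+] = 0.005648/0.04632 = 0.1219 M.
Ka(C5H5NH+) = Kw/Kb = 1.0e-14 / 1.7 x 10^-9 = 5.88e-6.
[H^+] = sqrt(Ka x [C5H5NH+]) = sqrt(5.88e-6 x 0.1219) = 0.000847 M.
pH = -log(0.000847) = 3.07.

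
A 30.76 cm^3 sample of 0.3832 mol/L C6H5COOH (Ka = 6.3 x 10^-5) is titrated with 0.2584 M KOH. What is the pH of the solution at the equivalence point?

n(C6H5COOH) = 0.3832 x 0.03076 = 0.01179 mol; V(KOH) at equivalence = 0.01179/0.2584 = 0.04562 L.
At equivalence all the acid is converted to C6H5COO-; total volume = 0.03076 + 0.04562 = 0.07638 L, so [C6H5COO-] = 0.01179/0.07638 = 0.1543 M.
Kb = Kw/Ka = 1.0e-14 / 6.3 x 10^-5 = 1.59e-10.
[OH^-] = sqrt(Kb x [C6H5COO-]) = sqrt(1.59e-10 x 0.1543) = 4.95e-6 M.
pOH = 5.31, so pH = 14.00 - 5.31 = 8.69.

8.69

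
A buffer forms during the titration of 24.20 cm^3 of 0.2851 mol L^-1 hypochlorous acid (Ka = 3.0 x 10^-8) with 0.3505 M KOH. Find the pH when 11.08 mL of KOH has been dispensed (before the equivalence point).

Initial n(HClO) = 0.2851 x 0.02420 = 0.006899 mol.
n(KOH) added = 0.3505 x 0.01108 = 0.003884 mol, converting that many moles of HClO to ClO-.
Remaining n(HClO) = 0.003016 mol; n(ClO-) = 0.003884 mol.
By Henderson-Hasselbalch, pH = pKa + log([A^-]/[HA]) = 7.52 + log(0.003884/0.003016) = 7.52 + (+0.11) = 7.63.

7.63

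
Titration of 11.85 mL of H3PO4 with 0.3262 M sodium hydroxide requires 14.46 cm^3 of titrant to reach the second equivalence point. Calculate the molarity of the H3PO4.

n(NaOH) = 0.3262 x 0.01446 = 0.004717 mol.
At the second equivalence point, 2 mol OH^- react per mol H3PO4, so n(H3PO4) = 0.004717 / 2 = 0.002358 mol.
[H3PO4] = 0.002358 / 0.01185 L = 0.199 M.

0.199 M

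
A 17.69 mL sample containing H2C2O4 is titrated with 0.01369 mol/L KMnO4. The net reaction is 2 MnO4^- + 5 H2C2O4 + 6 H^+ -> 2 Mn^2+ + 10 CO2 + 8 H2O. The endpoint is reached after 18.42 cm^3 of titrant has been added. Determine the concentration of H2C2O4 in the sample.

0.0356 M

n(KMnO4) = 0.01369 x 0.01842 = 0.0002522 mol.
From the balanced equation, 2 mol KMnO4 reacts with 5 mol H2C2O4, so n(H2C2O4) = 0.0002522 x 5/2 = 0.0006304 mol.
[H2C2O4] = 0.0006304 / 0.01769 L = 0.0356 M.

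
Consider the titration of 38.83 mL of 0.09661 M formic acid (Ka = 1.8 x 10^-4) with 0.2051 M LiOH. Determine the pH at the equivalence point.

n(HCOOH) = 0.09661 x 0.03883 = 0.003751 mol; V(LiOH) at equivalence = 0.003751/0.2051 = 0.01829 L.
At equivalence all the acid is converted to HCOO-; total volume = 0.03883 + 0.01829 = 0.05712 L, so [HCOO-] = 0.003751/0.05712 = 0.06567 M.
Kb = Kw/Ka = 1.0e-14 / 1.8 x 10^-4 = 5.56e-11.
[OH^-] = sqrt(Kb x [HCOO-]) = sqrt(5.56e-11 x 0.06567) = 1.91e-6 M.
pOH = 5.72, so pH = 14.00 - 5.72 = 8.28.

8.28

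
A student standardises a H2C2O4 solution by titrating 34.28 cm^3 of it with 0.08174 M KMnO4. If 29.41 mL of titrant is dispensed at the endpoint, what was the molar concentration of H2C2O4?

n(KMnO4) = 0.08174 x 0.02941 = 0.002404 mol.
From the balanced equation, 2 mol KMnO4 reacts with 5 mol H2C2O4, so n(H2C2O4) = 0.002404 x 5/2 = 0.006010 mol.
[H2C2O4] = 0.006010 / 0.03428 L = 0.175 M.

0.175 M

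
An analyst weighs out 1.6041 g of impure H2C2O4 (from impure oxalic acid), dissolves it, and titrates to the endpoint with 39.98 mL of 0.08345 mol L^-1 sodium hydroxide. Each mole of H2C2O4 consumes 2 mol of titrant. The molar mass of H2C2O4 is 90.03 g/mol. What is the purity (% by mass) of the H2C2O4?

9.36%

n(NaOH) = 0.08345 x 0.03998 = 0.003336 mol.
n(H2C2O4) = 0.003336 / 2 = 0.001668 mol.
mass of H2C2O4 = 0.001668 x 90.03 = 0.1502 g.
% purity = 0.1502 / 1.6041 x 100 = 9.36%.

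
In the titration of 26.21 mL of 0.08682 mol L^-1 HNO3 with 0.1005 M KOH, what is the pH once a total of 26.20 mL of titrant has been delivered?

11.83

n(acid) = 0.08682 x 0.02621 = 0.002276 mol; n(KOH) added = 0.1005 x 0.02620 = 0.002633 mol.
Base is in excess by 0.002633 - 0.002276 = 0.0003575 mol in a total volume of 0.05241 L.
[OH^-] = 0.0003575/0.05241 = 0.006822 M, so pOH = 2.17 and pH = 14.00 - 2.17 = 11.83.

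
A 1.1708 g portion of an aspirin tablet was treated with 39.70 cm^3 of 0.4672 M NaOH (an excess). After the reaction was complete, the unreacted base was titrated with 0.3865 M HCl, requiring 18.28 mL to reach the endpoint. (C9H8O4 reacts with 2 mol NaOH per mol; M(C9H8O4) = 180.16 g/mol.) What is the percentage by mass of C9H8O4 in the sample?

88.3%

Total n(NaOH) added = 0.4672 x 0.03970 = 0.01855 mol.
n(HCl) used = 0.3865 x 0.01828 = 0.007065 mol, which equals the excess n(NaOH).
So n(NaOH) consumed by the sample = 0.01855 - 0.007065 = 0.01148 mol.
n(C9H8O4) = 0.01148 / 2 = 0.005741 mol.
mass C9H8O4 = 0.005741 x 180.16 = 1.034 g, so %C9H8O4 = 1.034/1.1708 x 100 = 88.3%.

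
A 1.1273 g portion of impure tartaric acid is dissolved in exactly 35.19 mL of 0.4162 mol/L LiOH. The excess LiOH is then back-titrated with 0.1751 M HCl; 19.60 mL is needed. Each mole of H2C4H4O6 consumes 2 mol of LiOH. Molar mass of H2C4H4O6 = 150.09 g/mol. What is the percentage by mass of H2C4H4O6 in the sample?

74.7%

Total n(LiOH) added = 0.4162 x 0.03519 = 0.01465 mol.
n(HCl) used = 0.1751 x 0.01960 = 0.003432 mol, which equals the excess n(LiOH).
So n(LiOH) consumed by the sample = 0.01465 - 0.003432 = 0.01121 mol.
n(H2C4H4O6) = 0.01121 / 2 = 0.005607 mol.
mass H2C4H4O6 = 0.005607 x 150.09 = 0.8416 g, so %H2C4H4O6 = 0.8416/1.1273 x 100 = 74.7%.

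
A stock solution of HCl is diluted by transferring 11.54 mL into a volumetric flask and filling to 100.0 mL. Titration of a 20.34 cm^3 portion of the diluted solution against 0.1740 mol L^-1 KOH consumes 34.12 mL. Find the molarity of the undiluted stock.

n(KOH) = 0.1740 x 0.03412 = 0.005937 mol.
n(HCl) in the aliquot = 0.005937 mol.
[diluted HCl] = 0.005937 / 0.02034 = 0.2919 M.
Dilution factor = 100.0/11.54 = 8.666, so [stock] = 0.2919 x 8.666 = 2.53 M.

2.53 M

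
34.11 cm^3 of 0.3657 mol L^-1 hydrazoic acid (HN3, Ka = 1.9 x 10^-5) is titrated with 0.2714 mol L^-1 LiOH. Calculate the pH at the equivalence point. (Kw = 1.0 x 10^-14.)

n(HN3) = 0.3657 x 0.03411 = 0.01247 mol; V(LiOH) at equivalence = 0.01247/0.2714 = 0.04596 L.
At equivalence all the acid is converted to N3-; total volume = 0.03411 + 0.04596 = 0.08007 L, so [N3-] = 0.01247/0.08007 = 0.1558 M.
Kb = Kw/Ka = 1.0e-14 / 1.9 x 10^-5 = 5.26e-10.
[OH^-] = sqrt(Kb x [N3-]) = sqrt(5.26e-10 x 0.1558) = 9.05e-6 M.
pOH = 5.04, so pH = 14.00 - 5.04 = 8.96.

8.96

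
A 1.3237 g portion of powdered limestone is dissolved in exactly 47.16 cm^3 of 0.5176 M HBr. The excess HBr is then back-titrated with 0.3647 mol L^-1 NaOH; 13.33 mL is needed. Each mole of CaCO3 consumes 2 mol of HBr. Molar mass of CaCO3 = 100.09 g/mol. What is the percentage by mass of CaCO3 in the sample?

Total n(HBr) added = 0.5176 x 0.04716 = 0.02441 mol.
n(NaOH) used = 0.3647 x 0.01333 = 0.004861 mol, which equals the excess n(HBr).
So n(HBr) consumed by the sample = 0.02441 - 0.004861 = 0.01955 mol.
n(CaCO3) = 0.01955 / 2 = 0.009774 mol.
mass CaCO3 = 0.009774 x 100.09 = 0.9783 g, so %CaCO3 = 0.9783/1.3237 x 100 = 73.9%.

73.9%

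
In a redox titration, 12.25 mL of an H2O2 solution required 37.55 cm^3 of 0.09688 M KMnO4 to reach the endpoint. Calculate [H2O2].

n(KMnO4) = 0.09688 x 0.03755 = 0.003638 mol.
From the balanced equation, 2 mol KMnO4 reacts with 5 mol H2O2, so n(H2O2) = 0.003638 x 5/2 = 0.009095 mol.
[H2O2] = 0.009095 / 0.01225 L = 0.742 M.

0.742 M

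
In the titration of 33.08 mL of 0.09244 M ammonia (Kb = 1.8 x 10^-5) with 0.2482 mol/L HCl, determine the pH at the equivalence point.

n(NH3) = 0.09244 x 0.03308 = 0.003058 mol; V(HCl) at equivalence = 0.003058/0.2482 = 0.01232 L.
At equivalence the base is fully converted to NH4+; total volume = 0.04540 L, so [NH4+] = 0.003058/0.04540 = 0.06735 M.
Ka(NH4+) = Kw/Kb = 1.0e-14 / 1.8 x 10^-5 = 5.56e-10.
[H^+] = sqrt(Ka x [NH4+]) = sqrt(5.56e-10 x 0.06735) = 6.12e-6 M.
pH = -log(6.12e-6) = 5.21.

5.21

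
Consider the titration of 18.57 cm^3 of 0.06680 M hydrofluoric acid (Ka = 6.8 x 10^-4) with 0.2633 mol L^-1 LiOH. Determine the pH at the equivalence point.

7.95

n(HF) = 0.06680 x 0.01857 = 0.001240 mol; V(LiOH) at equivalence = 0.001240/0.2633 = 0.004711 L.
At equivalence all the acid is converted to F-; total volume = 0.01857 + 0.004711 = 0.02328 L, so [F-] = 0.001240/0.02328 = 0.05328 M.
Kb = Kw/Ka = 1.0e-14 / 6.8 x 10^-4 = 1.47e-11.
[OH^-] = sqrt(Kb x [F-]) = sqrt(1.47e-11 x 0.05328) = 8.85e-7 M.
pOH = 6.05, so pH = 14.00 - 6.05 = 7.95.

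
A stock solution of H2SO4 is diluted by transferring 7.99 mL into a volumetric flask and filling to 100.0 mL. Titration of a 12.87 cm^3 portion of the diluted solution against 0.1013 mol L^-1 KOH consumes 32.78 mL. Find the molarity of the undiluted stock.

1.61 M

n(KOH) = 0.1013 x 0.03278 = 0.003321 mol.
n(H2SO4) in the aliquot = 0.003321 x 1/2 = 0.001660 mol.
[diluted H2SO4] = 0.001660 / 0.01287 = 0.1290 M.
Dilution factor = 100.0/7.990 = 12.52, so [stock] = 0.1290 x 12.52 = 1.61 M.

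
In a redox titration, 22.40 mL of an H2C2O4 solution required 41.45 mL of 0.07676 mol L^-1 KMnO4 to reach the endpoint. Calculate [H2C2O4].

n(KMnO4) = 0.07676 x 0.04145 = 0.003182 mol.
From the balanced equation, 2 mol KMnO4 reacts with 5 mol H2C2O4, so n(H2C2O4) = 0.003182 x 5/2 = 0.007954 mol.
[H2C2O4] = 0.007954 / 0.02240 L = 0.355 M.

0.355 M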